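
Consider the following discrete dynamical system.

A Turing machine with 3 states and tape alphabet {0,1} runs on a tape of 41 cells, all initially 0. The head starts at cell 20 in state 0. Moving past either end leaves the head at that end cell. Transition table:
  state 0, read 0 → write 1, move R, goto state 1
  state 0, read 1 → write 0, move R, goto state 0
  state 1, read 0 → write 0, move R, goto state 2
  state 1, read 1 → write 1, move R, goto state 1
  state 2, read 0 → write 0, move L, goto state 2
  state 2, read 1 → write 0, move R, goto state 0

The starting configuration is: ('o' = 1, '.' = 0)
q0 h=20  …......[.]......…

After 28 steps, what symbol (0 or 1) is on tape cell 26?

0

gen 0: q0 h=20  …......[.]......…
gen 1: q1 h=21  ….....o[.]......…
gen 2: q2 h=22  …....o.[.]......…
gen 3: q2 h=21  ….....o[.]......…
gen 4: q2 h=20  …......[o]......…
gen 5: q0 h=21  …......[.]......…
gen 6: q1 h=22  ….....o[.]......…
gen 7: q2 h=23  …....o.[.]......…
gen 8: q2 h=22  ….....o[.]......…
gen 9: q2 h=21  …......[o]......…
gen 10: q0 h=22  …......[.]......…
gen 11: q1 h=23  ….....o[.]......…
gen 12: q2 h=24  …....o.[.]......…
gen 13: q2 h=23  ….....o[.]......…
gen 14: q2 h=22  …......[o]......…
gen 15: q0 h=23  …......[.]......…
gen 16: q1 h=24  ….....o[.]......…
gen 17: q2 h=25  …....o.[.]......…
gen 18: q2 h=24  ….....o[.]......…
gen 19: q2 h=23  …......[o]......…
gen 20: q0 h=24  …......[.]......…
gen 21: q1 h=25  ….....o[.]......…
gen 22: q2 h=26  …....o.[.]......…
gen 23: q2 h=25  ….....o[.]......…
gen 24: q2 h=24  …......[o]......…
gen 25: q0 h=25  …......[.]......…
gen 26: q1 h=26  ….....o[.]......…
gen 27: q2 h=27  …....o.[.]......…
gen 28: q2 h=26  ….....o[.]......…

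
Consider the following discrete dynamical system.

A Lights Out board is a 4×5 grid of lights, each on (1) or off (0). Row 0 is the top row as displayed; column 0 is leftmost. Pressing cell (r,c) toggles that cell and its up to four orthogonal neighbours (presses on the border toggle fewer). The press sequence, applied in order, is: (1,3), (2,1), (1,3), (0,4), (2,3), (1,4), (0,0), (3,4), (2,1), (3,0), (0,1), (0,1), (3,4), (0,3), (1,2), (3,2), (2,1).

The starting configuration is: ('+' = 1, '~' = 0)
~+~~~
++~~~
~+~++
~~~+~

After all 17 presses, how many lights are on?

9

k=0  ~+~~~
++~~~
~+~++
~~~+~
k=1  ~+~+~
+++++
~+~~+
~~~+~
k=2  ~+~+~
+~+++
+~+~+
~+~+~
k=3  ~+~~~
+~~~~
+~+++
~+~+~
k=4  ~+~++
+~~~+
+~+++
~+~+~
k=5  ~+~++
+~~++
+~~~~
~+~~~
k=6  ~+~+~
+~~~~
+~~~+
~+~~~
k=7  +~~+~
~~~~~
+~~~+
~+~~~
k=8  +~~+~
~~~~~
+~~~~
~+~++
k=9  +~~+~
~+~~~
~++~~
~~~++
k=10  +~~+~
~+~~~
+++~~
++~++
k=11  ~+++~
~~~~~
+++~~
++~++
k=12  +~~+~
~+~~~
+++~~
++~++
k=13  +~~+~
~+~~~
+++~+
++~~~
k=14  +~+~+
~+~+~
+++~+
++~~~
k=15  +~~~+
~~+~~
++~~+
++~~~
k=16  +~~~+
~~+~~
+++~+
+~++~
k=17  +~~~+
~++~~
~~~~+
++++~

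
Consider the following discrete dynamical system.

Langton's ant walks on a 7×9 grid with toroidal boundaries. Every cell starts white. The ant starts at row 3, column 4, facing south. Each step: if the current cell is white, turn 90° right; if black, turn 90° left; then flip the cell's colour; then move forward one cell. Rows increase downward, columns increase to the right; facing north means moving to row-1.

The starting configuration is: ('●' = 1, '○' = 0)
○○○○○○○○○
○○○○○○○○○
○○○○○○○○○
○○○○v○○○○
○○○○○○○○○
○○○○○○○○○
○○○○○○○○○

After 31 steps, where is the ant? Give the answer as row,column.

2,6

k=0  ○○○○○○○○○
○○○○○○○○○
○○○○○○○○○
○○○○v○○○○
○○○○○○○○○
○○○○○○○○○
○○○○○○○○○
k=1  ○○○○○○○○○
○○○○○○○○○
○○○○○○○○○
○○○<●○○○○
○○○○○○○○○
○○○○○○○○○
○○○○○○○○○
k=2  ○○○○○○○○○
○○○○○○○○○
○○○^○○○○○
○○○●●○○○○
○○○○○○○○○
○○○○○○○○○
○○○○○○○○○
k=3  ○○○○○○○○○
○○○○○○○○○
○○○●>○○○○
○○○●●○○○○
○○○○○○○○○
○○○○○○○○○
○○○○○○○○○
k=4  ○○○○○○○○○
○○○○○○○○○
○○○●●○○○○
○○○●v○○○○
○○○○○○○○○
○○○○○○○○○
○○○○○○○○○
k=5  ○○○○○○○○○
○○○○○○○○○
○○○●●○○○○
○○○●○>○○○
○○○○○○○○○
○○○○○○○○○
○○○○○○○○○
k=6  ○○○○○○○○○
○○○○○○○○○
○○○●●○○○○
○○○●○●○○○
○○○○○v○○○
○○○○○○○○○
○○○○○○○○○
k=7  ○○○○○○○○○
○○○○○○○○○
○○○●●○○○○
○○○●○●○○○
○○○○<●○○○
○○○○○○○○○
○○○○○○○○○
k=8  ○○○○○○○○○
○○○○○○○○○
○○○●●○○○○
○○○●^●○○○
○○○○●●○○○
○○○○○○○○○
○○○○○○○○○
k=9  ○○○○○○○○○
○○○○○○○○○
○○○●●○○○○
○○○●●>○○○
○○○○●●○○○
○○○○○○○○○
○○○○○○○○○
k=10  ○○○○○○○○○
○○○○○○○○○
○○○●●^○○○
○○○●●○○○○
○○○○●●○○○
○○○○○○○○○
○○○○○○○○○
k=11  ○○○○○○○○○
○○○○○○○○○
○○○●●●>○○
○○○●●○○○○
○○○○●●○○○
○○○○○○○○○
○○○○○○○○○
k=12  ○○○○○○○○○
○○○○○○○○○
○○○●●●●○○
○○○●●○v○○
○○○○●●○○○
○○○○○○○○○
○○○○○○○○○
k=13  ○○○○○○○○○
○○○○○○○○○
○○○●●●●○○
○○○●●<●○○
○○○○●●○○○
○○○○○○○○○
○○○○○○○○○
k=14  ○○○○○○○○○
○○○○○○○○○
○○○●●^●○○
○○○●●●●○○
○○○○●●○○○
○○○○○○○○○
○○○○○○○○○
k=15  ○○○○○○○○○
○○○○○○○○○
○○○●<○●○○
○○○●●●●○○
○○○○●●○○○
○○○○○○○○○
○○○○○○○○○
k=16  ○○○○○○○○○
○○○○○○○○○
○○○●○○●○○
○○○●v●●○○
○○○○●●○○○
○○○○○○○○○
○○○○○○○○○
k=17  ○○○○○○○○○
○○○○○○○○○
○○○●○○●○○
○○○●○>●○○
○○○○●●○○○
○○○○○○○○○
○○○○○○○○○
k=18  ○○○○○○○○○
○○○○○○○○○
○○○●○^●○○
○○○●○○●○○
○○○○●●○○○
○○○○○○○○○
○○○○○○○○○
k=19  ○○○○○○○○○
○○○○○○○○○
○○○●○●>○○
○○○●○○●○○
○○○○●●○○○
○○○○○○○○○
○○○○○○○○○
k=20  ○○○○○○○○○
○○○○○○^○○
○○○●○●○○○
○○○●○○●○○
○○○○●●○○○
○○○○○○○○○
○○○○○○○○○
k=21  ○○○○○○○○○
○○○○○○●>○
○○○●○●○○○
○○○●○○●○○
○○○○●●○○○
○○○○○○○○○
○○○○○○○○○
k=22  ○○○○○○○○○
○○○○○○●●○
○○○●○●○v○
○○○●○○●○○
○○○○●●○○○
○○○○○○○○○
○○○○○○○○○
k=23  ○○○○○○○○○
○○○○○○●●○
○○○●○●<●○
○○○●○○●○○
○○○○●●○○○
○○○○○○○○○
○○○○○○○○○
k=24  ○○○○○○○○○
○○○○○○^●○
○○○●○●●●○
○○○●○○●○○
○○○○●●○○○
○○○○○○○○○
○○○○○○○○○
k=25  ○○○○○○○○○
○○○○○<○●○
○○○●○●●●○
○○○●○○●○○
○○○○●●○○○
○○○○○○○○○
○○○○○○○○○
k=26  ○○○○○^○○○
○○○○○●○●○
○○○●○●●●○
○○○●○○●○○
○○○○●●○○○
○○○○○○○○○
○○○○○○○○○
k=27  ○○○○○●>○○
○○○○○●○●○
○○○●○●●●○
○○○●○○●○○
○○○○●●○○○
○○○○○○○○○
○○○○○○○○○
k=28  ○○○○○●●○○
○○○○○●v●○
○○○●○●●●○
○○○●○○●○○
○○○○●●○○○
○○○○○○○○○
○○○○○○○○○
k=29  ○○○○○●●○○
○○○○○<●●○
○○○●○●●●○
○○○●○○●○○
○○○○●●○○○
○○○○○○○○○
○○○○○○○○○
k=30  ○○○○○●●○○
○○○○○○●●○
○○○●○v●●○
○○○●○○●○○
○○○○●●○○○
○○○○○○○○○
○○○○○○○○○
k=31  ○○○○○●●○○
○○○○○○●●○
○○○●○○>●○
○○○●○○●○○
○○○○●●○○○
○○○○○○○○○
○○○○○○○○○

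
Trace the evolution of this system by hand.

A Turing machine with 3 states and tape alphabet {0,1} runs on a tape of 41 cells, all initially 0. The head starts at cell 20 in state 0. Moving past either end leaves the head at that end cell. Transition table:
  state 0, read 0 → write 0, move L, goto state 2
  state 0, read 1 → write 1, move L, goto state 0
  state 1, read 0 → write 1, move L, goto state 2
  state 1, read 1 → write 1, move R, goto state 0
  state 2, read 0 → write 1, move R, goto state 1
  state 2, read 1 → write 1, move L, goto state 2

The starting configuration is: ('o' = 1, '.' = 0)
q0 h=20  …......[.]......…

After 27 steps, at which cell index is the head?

k=0  q0 h=20  …......[.]......…
k=1  q2 h=19  …......[.]......…
k=2  q1 h=20  ….....o[.]......…
k=3  q2 h=19  …......[o]o.....…
k=4  q2 h=18  …......[.]oo....…
k=5  q1 h=19  ….....o[o]o.....…
k=6  q0 h=20  …....oo[o]......…
k=7  q0 h=19  ….....o[o]o.....…
k=8  q0 h=18  …......[o]oo....…
k=9  q0 h=17  …......[.]ooo...…
k=10  q2 h=16  …......[.].ooo..…
k=11  q1 h=17  ….....o[.]ooo...…
k=12  q2 h=16  …......[o]oooo..…
k=13  q2 h=15  …......[.]ooooo.…
k=14  q1 h=16  ….....o[o]oooo..…
k=15  q0 h=17  …....oo[o]ooo...…
k=16  q0 h=16  ….....o[o]oooo..…
k=17  q0 h=15  …......[o]ooooo.…
k=18  q0 h=14  …......[.]oooooo…
k=19  q2 h=13  …......[.].ooooo…
k=20  q1 h=14  ….....o[.]oooooo…
k=21  q2 h=13  …......[o]oooooo…
k=22  q2 h=12  …......[.]oooooo…
k=23  q1 h=13  ….....o[o]oooooo…
k=24  q0 h=14  …....oo[o]oooooo…
k=25  q0 h=13  ….....o[o]oooooo…
k=26  q0 h=12  …......[o]oooooo…
k=27  q0 h=11  …......[.]oooooo…

11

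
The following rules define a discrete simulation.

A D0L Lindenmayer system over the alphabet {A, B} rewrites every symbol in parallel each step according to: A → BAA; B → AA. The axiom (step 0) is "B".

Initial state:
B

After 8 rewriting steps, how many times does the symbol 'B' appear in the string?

656

step 0: B
step 1: AA
step 2: BAABAA
step 3: AABAABAAAABAABAA
step 4: BAABAAAABAABAAAABAABAABAABAAAABAABAAAABAABAA
step 5: AABAABAAAABAABAABAABAAAABAABAAAABAABAABAABAAAABAABAAAABAABAAAABAABAAAABAABAABAABAAAABAABAAAABAABAABAABAAAABAABAAAABAABAA
step 6: BAABAAAABAABAAAABAABAABAABAAAABAABAAAABAABAAAABAABAAAABAAB…BAABAAAABAABAABAABAAAABAABAAAABAABAABAABAAAABAABAAAABAABAA  (len 328)
step 7: AABAABAAAABAABAABAABAAAABAABAAAABAABAABAABAAAABAABAAAABAAB…BAABAAAABAABAABAABAAAABAABAAAABAABAABAABAAAABAABAAAABAABAA  (len 896)
step 8: BAABAAAABAABAAAABAABAABAABAAAABAABAAAABAABAAAABAABAAAABAAB…BAABAAAABAABAABAABAAAABAABAAAABAABAABAABAAAABAABAAAABAABAA  (len 2448)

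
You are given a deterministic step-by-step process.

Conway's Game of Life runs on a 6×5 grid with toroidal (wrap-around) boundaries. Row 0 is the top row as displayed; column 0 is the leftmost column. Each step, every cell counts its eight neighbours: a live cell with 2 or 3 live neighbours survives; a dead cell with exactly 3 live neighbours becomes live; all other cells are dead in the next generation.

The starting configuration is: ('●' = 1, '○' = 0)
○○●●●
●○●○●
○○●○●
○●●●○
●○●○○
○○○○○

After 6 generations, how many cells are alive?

[0] ○○●●●
●○●○●
○○●○●
○●●●○
●○●○○
○○○○○
[1] ●●●○●
●○●○○
○○○○●
●○○○●
○○●●○
○●●○●
[2] ○○○○●
○○●○○
○●○●●
●○○○●
○○●○○
○○○○●
[3] ○○○●○
●○●○●
○●●●●
●●●○●
●○○●●
○○○●○
[4] ○○●●○
●○○○○
○○○○○
○○○○○
○○○○○
○○●●○
[5] ○●●●●
○○○○○
○○○○○
○○○○○
○○○○○
○○●●○
[6] ○●○○●
○○●●○
○○○○○
○○○○○
○○○○○
○●○○●

6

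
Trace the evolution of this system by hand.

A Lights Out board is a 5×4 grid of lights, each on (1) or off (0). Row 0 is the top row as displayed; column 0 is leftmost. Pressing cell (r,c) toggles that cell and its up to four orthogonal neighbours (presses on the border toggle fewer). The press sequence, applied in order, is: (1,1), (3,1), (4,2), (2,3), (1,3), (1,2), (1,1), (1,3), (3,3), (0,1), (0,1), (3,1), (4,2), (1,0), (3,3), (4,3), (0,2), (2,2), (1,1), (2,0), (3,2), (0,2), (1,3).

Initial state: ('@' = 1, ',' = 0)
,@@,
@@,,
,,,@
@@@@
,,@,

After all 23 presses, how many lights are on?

7

t=0: ,@@,
@@,,
,,,@
@@@@
,,@,
t=1: ,,@,
,,@,
,@,@
@@@@
,,@,
t=2: ,,@,
,,@,
,,,@
,,,@
,@@,
t=3: ,,@,
,,@,
,,,@
,,@@
,,,@
t=4: ,,@,
,,@@
,,@,
,,@,
,,,@
t=5: ,,@@
,,,,
,,@@
,,@,
,,,@
t=6: ,,,@
,@@@
,,,@
,,@,
,,,@
t=7: ,@,@
@,,@
,@,@
,,@,
,,,@
t=8: ,@,,
@,@,
,@,,
,,@,
,,,@
t=9: ,@,,
@,@,
,@,@
,,,@
,,,,
t=10: @,@,
@@@,
,@,@
,,,@
,,,,
t=11: ,@,,
@,@,
,@,@
,,,@
,,,,
t=12: ,@,,
@,@,
,,,@
@@@@
,@,,
t=13: ,@,,
@,@,
,,,@
@@,@
,,@@
t=14: @@,,
,@@,
@,,@
@@,@
,,@@
t=15: @@,,
,@@,
@,,,
@@@,
,,@,
t=16: @@,,
,@@,
@,,,
@@@@
,,,@
t=17: @,@@
,@,,
@,,,
@@@@
,,,@
t=18: @,@@
,@@,
@@@@
@@,@
,,,@
t=19: @@@@
@,,,
@,@@
@@,@
,,,@
t=20: @@@@
,,,,
,@@@
,@,@
,,,@
t=21: @@@@
,,,,
,@,@
,,@,
,,@@
t=22: @,,,
,,@,
,@,@
,,@,
,,@@
t=23: @,,@
,,,@
,@,,
,,@,
,,@@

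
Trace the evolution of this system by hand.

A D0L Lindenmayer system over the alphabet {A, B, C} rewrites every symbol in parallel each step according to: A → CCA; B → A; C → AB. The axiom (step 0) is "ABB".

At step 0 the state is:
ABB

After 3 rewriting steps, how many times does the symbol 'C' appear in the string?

step 0: ABB
step 1: CCAAA
step 2: ABABCCACCACCA
step 3: CCAACCAAABABCCAABABCCAABABCCA

10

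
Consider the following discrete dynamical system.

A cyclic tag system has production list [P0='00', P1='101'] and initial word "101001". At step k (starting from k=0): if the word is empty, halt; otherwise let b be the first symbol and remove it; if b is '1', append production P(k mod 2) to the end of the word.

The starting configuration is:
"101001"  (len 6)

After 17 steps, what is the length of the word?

0) "101001"  (len 6)
1) "0100100"  (len 7)
2) "100100"  (len 6)
3) "0010000"  (len 7)
4) "010000"  (len 6)
5) "10000"  (len 5)
6) "0000101"  (len 7)
7) "000101"  (len 6)
8) "00101"  (len 5)
9) "0101"  (len 4)
10) "101"  (len 3)
11) "0100"  (len 4)
12) "100"  (len 3)
13) "0000"  (len 4)
14) "000"  (len 3)
15) "00"  (len 2)
16) "0"  (len 1)
17) (halted — word empty)

0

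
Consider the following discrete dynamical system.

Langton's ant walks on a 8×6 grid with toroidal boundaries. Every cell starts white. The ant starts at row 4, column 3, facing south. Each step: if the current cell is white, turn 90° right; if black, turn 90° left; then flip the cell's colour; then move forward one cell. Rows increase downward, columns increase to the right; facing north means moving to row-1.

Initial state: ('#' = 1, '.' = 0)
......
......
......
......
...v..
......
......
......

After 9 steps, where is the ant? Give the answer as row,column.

4,4

t=0: ......
......
......
......
...v..
......
......
......
t=1: ......
......
......
......
..<#..
......
......
......
t=2: ......
......
......
..^...
..##..
......
......
......
t=3: ......
......
......
..#>..
..##..
......
......
......
t=4: ......
......
......
..##..
..#v..
......
......
......
t=5: ......
......
......
..##..
..#.>.
......
......
......
t=6: ......
......
......
..##..
..#.#.
....v.
......
......
t=7: ......
......
......
..##..
..#.#.
...<#.
......
......
t=8: ......
......
......
..##..
..#^#.
...##.
......
......
t=9: ......
......
......
..##..
..##>.
...##.
......
......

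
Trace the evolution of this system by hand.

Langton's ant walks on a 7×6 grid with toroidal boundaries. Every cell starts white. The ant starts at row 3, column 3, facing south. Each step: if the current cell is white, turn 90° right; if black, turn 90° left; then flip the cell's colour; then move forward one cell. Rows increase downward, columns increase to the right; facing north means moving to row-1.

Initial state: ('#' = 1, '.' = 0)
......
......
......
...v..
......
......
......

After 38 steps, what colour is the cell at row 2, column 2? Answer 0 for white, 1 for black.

1

[0] ......
......
......
...v..
......
......
......
[1] ......
......
......
..<#..
......
......
......
[2] ......
......
..^...
..##..
......
......
......
[3] ......
......
..#>..
..##..
......
......
......
[4] ......
......
..##..
..#v..
......
......
......
[5] ......
......
..##..
..#.>.
......
......
......
[6] ......
......
..##..
..#.#.
....v.
......
......
[7] ......
......
..##..
..#.#.
...<#.
......
......
[8] ......
......
..##..
..#^#.
...##.
......
......
[9] ......
......
..##..
..##>.
...##.
......
......
[10] ......
......
..##^.
..##..
...##.
......
......
[11] ......
......
..###>
..##..
...##.
......
......
[12] ......
......
..####
..##.v
...##.
......
......
[13] ......
......
..####
..##<#
...##.
......
......
[14] ......
......
..##^#
..####
...##.
......
......
[15] ......
......
..#<.#
..####
...##.
......
......
[16] ......
......
..#..#
..#v##
...##.
......
......
[17] ......
......
..#..#
..#.>#
...##.
......
......
[18] ......
......
..#.^#
..#..#
...##.
......
......
[19] ......
......
..#.#>
..#..#
...##.
......
......
[20] ......
.....^
..#.#.
..#..#
...##.
......
......
[21] ......
>....#
..#.#.
..#..#
...##.
......
......
[22] ......
#....#
v.#.#.
..#..#
...##.
......
......
[23] ......
#....#
#.#.#<
..#..#
...##.
......
......
[24] ......
#....^
#.#.##
..#..#
...##.
......
......
[25] ......
#...<.
#.#.##
..#..#
...##.
......
......
[26] ....^.
#...#.
#.#.##
..#..#
...##.
......
......
[27] ....#>
#...#.
#.#.##
..#..#
...##.
......
......
[28] ....##
#...#v
#.#.##
..#..#
...##.
......
......
[29] ....##
#...<#
#.#.##
..#..#
...##.
......
......
[30] ....##
#....#
#.#.v#
..#..#
...##.
......
......
[31] ....##
#....#
#.#..>
..#..#
...##.
......
......
[32] ....##
#....^
#.#...
..#..#
...##.
......
......
[33] ....##
#...<.
#.#...
..#..#
...##.
......
......
[34] ....^#
#...#.
#.#...
..#..#
...##.
......
......
[35] ...<.#
#...#.
#.#...
..#..#
...##.
......
......
[36] ...#.#
#...#.
#.#...
..#..#
...##.
......
...^..
[37] ...#.#
#...#.
#.#...
..#..#
...##.
......
...#>.
[38] ...#v#
#...#.
#.#...
..#..#
...##.
......
...##.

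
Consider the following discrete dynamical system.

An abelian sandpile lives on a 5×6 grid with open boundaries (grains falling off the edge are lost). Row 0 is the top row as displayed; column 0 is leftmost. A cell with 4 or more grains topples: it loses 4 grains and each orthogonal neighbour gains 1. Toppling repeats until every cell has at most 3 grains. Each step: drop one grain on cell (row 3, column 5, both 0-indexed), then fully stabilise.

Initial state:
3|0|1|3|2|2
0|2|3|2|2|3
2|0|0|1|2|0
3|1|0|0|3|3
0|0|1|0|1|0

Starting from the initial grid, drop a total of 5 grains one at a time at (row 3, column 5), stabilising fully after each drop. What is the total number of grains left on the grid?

43

t=0: 3|0|1|3|2|2
0|2|3|2|2|3
2|0|0|1|2|0
3|1|0|0|3|3
0|0|1|0|1|0
t=1: 3|0|1|3|2|2
0|2|3|2|2|3
2|0|0|1|3|1
3|1|0|1|0|1
0|0|1|0|2|1
t=2: 3|0|1|3|2|2
0|2|3|2|2|3
2|0|0|1|3|1
3|1|0|1|0|2
0|0|1|0|2|1
t=3: 3|0|1|3|2|2
0|2|3|2|2|3
2|0|0|1|3|1
3|1|0|1|0|3
0|0|1|0|2|1
t=4: 3|0|1|3|2|2
0|2|3|2|2|3
2|0|0|1|3|2
3|1|0|1|1|0
0|0|1|0|2|2
t=5: 3|0|1|3|2|2
0|2|3|2|2|3
2|0|0|1|3|2
3|1|0|1|1|1
0|0|1|0|2|2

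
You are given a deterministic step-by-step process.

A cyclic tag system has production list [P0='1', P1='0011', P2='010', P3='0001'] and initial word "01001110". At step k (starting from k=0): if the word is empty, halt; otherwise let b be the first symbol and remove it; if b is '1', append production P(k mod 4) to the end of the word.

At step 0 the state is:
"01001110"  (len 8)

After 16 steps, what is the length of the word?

16

t=0: "01001110"  (len 8)
t=1: "1001110"  (len 7)
t=2: "0011100011"  (len 10)
t=3: "011100011"  (len 9)
t=4: "11100011"  (len 8)
t=5: "11000111"  (len 8)
t=6: "10001110011"  (len 11)
t=7: "0001110011010"  (len 13)
t=8: "001110011010"  (len 12)
t=9: "01110011010"  (len 11)
t=10: "1110011010"  (len 10)
t=11: "110011010010"  (len 12)
t=12: "100110100100001"  (len 15)
t=13: "001101001000011"  (len 15)
t=14: "01101001000011"  (len 14)
t=15: "1101001000011"  (len 13)
t=16: "1010010000110001"  (len 16)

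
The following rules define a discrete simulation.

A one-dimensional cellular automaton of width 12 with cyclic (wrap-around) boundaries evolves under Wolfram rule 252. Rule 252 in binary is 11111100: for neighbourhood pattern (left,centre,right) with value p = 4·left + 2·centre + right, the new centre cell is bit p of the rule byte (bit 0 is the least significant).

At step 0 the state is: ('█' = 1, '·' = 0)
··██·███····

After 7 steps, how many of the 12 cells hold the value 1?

12

0) ··██·███····
1) ··███████···
2) ··████████··
3) ··█████████·
4) ··██████████
5) █·██████████
6) ████████████
7) ████████████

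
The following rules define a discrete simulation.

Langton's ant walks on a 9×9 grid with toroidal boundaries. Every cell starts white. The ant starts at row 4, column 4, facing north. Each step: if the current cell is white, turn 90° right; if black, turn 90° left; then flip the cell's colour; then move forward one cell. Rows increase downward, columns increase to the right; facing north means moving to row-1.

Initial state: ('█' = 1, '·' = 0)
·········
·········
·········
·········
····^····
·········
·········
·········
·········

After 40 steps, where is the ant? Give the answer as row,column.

6,4

t=0: ·········
·········
·········
·········
····^····
·········
·········
·········
·········
t=1: ·········
·········
·········
·········
····█>···
·········
·········
·········
·········
t=2: ·········
·········
·········
·········
····██···
·····v···
·········
·········
·········
t=3: ·········
·········
·········
·········
····██···
····<█···
·········
·········
·········
t=4: ·········
·········
·········
·········
····^█···
····██···
·········
·········
·········
t=5: ·········
·········
·········
·········
···<·█···
····██···
·········
·········
·········
t=6: ·········
·········
·········
···^·····
···█·█···
····██···
·········
·········
·········
t=7: ·········
·········
·········
···█>····
···█·█···
····██···
·········
·········
·········
t=8: ·········
·········
·········
···██····
···█v█···
····██···
·········
·········
·········
t=9: ·········
·········
·········
···██····
···<██···
····██···
·········
·········
·········
t=10: ·········
·········
·········
···██····
····██···
···v██···
·········
·········
·········
t=11: ·········
·········
·········
···██····
····██···
··<███···
·········
·········
·········
t=12: ·········
·········
·········
···██····
··^·██···
··████···
·········
·········
·········
t=13: ·········
·········
·········
···██····
··█>██···
··████···
·········
·········
·········
t=14: ·········
·········
·········
···██····
··████···
··█v██···
·········
·········
·········
t=15: ·········
·········
·········
···██····
··████···
··█·>█···
·········
·········
·········
t=16: ·········
·········
·········
···██····
··██^█···
··█··█···
·········
·········
·········
t=17: ·········
·········
·········
···██····
··█<·█···
··█··█···
·········
·········
·········
t=18: ·········
·········
·········
···██····
··█··█···
··█v·█···
·········
·········
·········
t=19: ·········
·········
·········
···██····
··█··█···
··<█·█···
·········
·········
·········
t=20: ·········
·········
·········
···██····
··█··█···
···█·█···
··v······
·········
·········
t=21: ·········
·········
·········
···██····
··█··█···
···█·█···
·<█······
·········
·········
t=22: ·········
·········
·········
···██····
··█··█···
·^·█·█···
·██······
·········
·········
t=23: ·········
·········
·········
···██····
··█··█···
·█>█·█···
·██······
·········
·········
t=24: ·········
·········
·········
···██····
··█··█···
·███·█···
·█v······
·········
·········
t=25: ·········
·········
·········
···██····
··█··█···
·███·█···
·█·>·····
·········
·········
t=26: ·········
·········
·········
···██····
··█··█···
·███·█···
·█·█·····
···v·····
·········
t=27: ·········
·········
·········
···██····
··█··█···
·███·█···
·█·█·····
··<█·····
·········
t=28: ·········
·········
·········
···██····
··█··█···
·███·█···
·█^█·····
··██·····
·········
t=29: ·········
·········
·········
···██····
··█··█···
·███·█···
·██>·····
··██·····
·········
t=30: ·········
·········
·········
···██····
··█··█···
·██^·█···
·██······
··██·····
·········
t=31: ·········
·········
·········
···██····
··█··█···
·█<··█···
·██······
··██·····
·········
t=32: ·········
·········
·········
···██····
··█··█···
·█···█···
·█v······
··██·····
·········
t=33: ·········
·········
·········
···██····
··█··█···
·█···█···
·█·>·····
··██·····
·········
t=34: ·········
·········
·········
···██····
··█··█···
·█···█···
·█·█·····
··█v·····
·········
t=35: ·········
·········
·········
···██····
··█··█···
·█···█···
·█·█·····
··█·>····
·········
t=36: ·········
·········
·········
···██····
··█··█···
·█···█···
·█·█·····
··█·█····
····v····
t=37: ·········
·········
·········
···██····
··█··█···
·█···█···
·█·█·····
··█·█····
···<█····
t=38: ·········
·········
·········
···██····
··█··█···
·█···█···
·█·█·····
··█^█····
···██····
t=39: ·········
·········
·········
···██····
··█··█···
·█···█···
·█·█·····
··██>····
···██····
t=40: ·········
·········
·········
···██····
··█··█···
·█···█···
·█·█^····
··██·····
···██····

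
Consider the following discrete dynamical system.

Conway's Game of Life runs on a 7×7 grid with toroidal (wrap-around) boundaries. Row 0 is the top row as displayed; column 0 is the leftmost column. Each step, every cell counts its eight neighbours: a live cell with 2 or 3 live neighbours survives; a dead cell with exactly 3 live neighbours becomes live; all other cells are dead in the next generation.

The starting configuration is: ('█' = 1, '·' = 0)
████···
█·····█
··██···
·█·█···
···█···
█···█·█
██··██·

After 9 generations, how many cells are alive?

[0] ████···
█·····█
··██···
·█·█···
···█···
█···█·█
██··██·
[1] ··████·
█·····█
████···
···██··
█·███··
██·██·█
····██·
[2] ···█···
█····██
█████·█
█······
█·····█
██····█
██·····
[3] ·█·····
·····█·
··███··
··██·█·
·······
·······
·██···█
[4] ███····
··███··
··█··█·
··█····
·······
·······
███····
[5] █······
····█··
·██·█··
·······
·······
·█·····
█·█····
[6] ·█·····
·█·█···
···█···
·······
·······
·█·····
█······
[7] ███····
·······
··█····
·······
·······
·······
██·····
[8] █·█····
··█····
·······
·······
·······
·······
█·█····
[9] ··██···
·█·····
·······
·······
·······
·······
·······

3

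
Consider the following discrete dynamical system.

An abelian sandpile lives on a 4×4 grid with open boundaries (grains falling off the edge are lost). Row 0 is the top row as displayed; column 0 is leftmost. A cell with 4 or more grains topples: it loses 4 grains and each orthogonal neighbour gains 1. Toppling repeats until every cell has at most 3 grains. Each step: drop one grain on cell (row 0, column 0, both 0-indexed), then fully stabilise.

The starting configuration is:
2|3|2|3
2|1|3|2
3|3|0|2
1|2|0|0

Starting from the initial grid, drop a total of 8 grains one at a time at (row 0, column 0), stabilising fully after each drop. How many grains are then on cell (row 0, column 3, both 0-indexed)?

1

k=0  2|3|2|3
2|1|3|2
3|3|0|2
1|2|0|0
k=1  3|3|2|3
2|1|3|2
3|3|0|2
1|2|0|0
k=2  1|0|3|3
3|2|3|2
3|3|0|2
1|2|0|0
k=3  2|0|3|3
3|2|3|2
3|3|0|2
1|2|0|0
k=4  3|0|3|3
3|2|3|2
3|3|0|2
1|2|0|0
k=5  1|3|1|1
2|1|2|0
1|1|2|3
2|3|0|0
k=6  2|3|1|1
2|1|2|0
1|1|2|3
2|3|0|0
k=7  3|3|1|1
2|1|2|0
1|1|2|3
2|3|0|0
k=8  1|0|2|1
3|2|2|0
1|1|2|3
2|3|0|0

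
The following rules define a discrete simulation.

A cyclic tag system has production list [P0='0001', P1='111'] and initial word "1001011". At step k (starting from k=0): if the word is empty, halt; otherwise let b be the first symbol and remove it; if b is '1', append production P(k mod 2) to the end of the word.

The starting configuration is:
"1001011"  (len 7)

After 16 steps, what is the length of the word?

26

gen 0: "1001011"  (len 7)
gen 1: "0010110001"  (len 10)
gen 2: "010110001"  (len 9)
gen 3: "10110001"  (len 8)
gen 4: "0110001111"  (len 10)
gen 5: "110001111"  (len 9)
gen 6: "10001111111"  (len 11)
gen 7: "00011111110001"  (len 14)
gen 8: "0011111110001"  (len 13)
gen 9: "011111110001"  (len 12)
gen 10: "11111110001"  (len 11)
gen 11: "11111100010001"  (len 14)
gen 12: "1111100010001111"  (len 16)
gen 13: "1111000100011110001"  (len 19)
gen 14: "111000100011110001111"  (len 21)
gen 15: "110001000111100011110001"  (len 24)
gen 16: "10001000111100011110001111"  (len 26)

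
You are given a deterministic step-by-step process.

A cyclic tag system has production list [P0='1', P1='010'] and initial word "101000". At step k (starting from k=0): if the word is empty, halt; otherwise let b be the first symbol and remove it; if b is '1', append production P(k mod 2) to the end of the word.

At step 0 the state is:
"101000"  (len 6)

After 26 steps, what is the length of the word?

k=0  "101000"  (len 6)
k=1  "010001"  (len 6)
k=2  "10001"  (len 5)
k=3  "00011"  (len 5)
k=4  "0011"  (len 4)
k=5  "011"  (len 3)
k=6  "11"  (len 2)
k=7  "11"  (len 2)
k=8  "1010"  (len 4)
k=9  "0101"  (len 4)
k=10  "101"  (len 3)
k=11  "011"  (len 3)
k=12  "11"  (len 2)
k=13  "11"  (len 2)
k=14  "1010"  (len 4)
k=15  "0101"  (len 4)
k=16  "101"  (len 3)
k=17  "011"  (len 3)
k=18  "11"  (len 2)
k=19  "11"  (len 2)
k=20  "1010"  (len 4)
k=21  "0101"  (len 4)
k=22  "101"  (len 3)
k=23  "011"  (len 3)
k=24  "11"  (len 2)
k=25  "11"  (len 2)
k=26  "1010"  (len 4)

4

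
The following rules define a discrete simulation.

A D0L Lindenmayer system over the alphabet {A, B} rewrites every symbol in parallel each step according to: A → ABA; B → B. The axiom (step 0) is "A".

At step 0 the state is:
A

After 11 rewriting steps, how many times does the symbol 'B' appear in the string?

gen 0: A
gen 1: ABA
gen 2: ABABABA
gen 3: ABABABABABABABA
gen 4: ABABABABABABABABABABABABABABABA
gen 5: ABABABABABABABABABABABABABABABABABABABABABABABABABABABABABABABA
gen 6: ABABABABABABABABABABABABABABABABABABABABABABABABABABABABAB…BABABABABABABABABABABABABABABABABABABABABABABABABABABABABA  (len 127)
gen 7: ABABABABABABABABABABABABABABABABABABABABABABABABABABABABAB…BABABABABABABABABABABABABABABABABABABABABABABABABABABABABA  (len 255)
gen 8: ABABABABABABABABABABABABABABABABABABABABABABABABABABABABAB…BABABABABABABABABABABABABABABABABABABABABABABABABABABABABA  (len 511)
gen 9: ABABABABABABABABABABABABABABABABABABABABABABABABABABABABAB…BABABABABABABABABABABABABABABABABABABABABABABABABABABABABA  (len 1023)
gen 10: ABABABABABABABABABABABABABABABABABABABABABABABABABABABABAB…BABABABABABABABABABABABABABABABABABABABABABABABABABABABABA  (len 2047)
gen 11: ABABABABABABABABABABABABABABABABABABABABABABABABABABABABAB…BABABABABABABABABABABABABABABABABABABABABABABABABABABABABA  (len 4095)

2047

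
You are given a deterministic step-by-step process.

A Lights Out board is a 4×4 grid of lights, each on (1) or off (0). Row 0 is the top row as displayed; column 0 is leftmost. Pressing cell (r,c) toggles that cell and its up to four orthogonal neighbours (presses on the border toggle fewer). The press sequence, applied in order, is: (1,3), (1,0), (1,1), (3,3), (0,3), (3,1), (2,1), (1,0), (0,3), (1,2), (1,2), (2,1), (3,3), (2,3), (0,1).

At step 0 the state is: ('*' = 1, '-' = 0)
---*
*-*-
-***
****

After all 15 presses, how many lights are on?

5

t=0: ---*
*-*-
-***
****
t=1: ----
*--*
-**-
****
t=2: *---
-*-*
***-
****
t=3: **--
*-**
*-*-
****
t=4: **--
*-**
*-**
**--
t=5: ****
*-*-
*-**
**--
t=6: ****
*-*-
****
--*-
t=7: ****
***-
---*
-**-
t=8: -***
--*-
*--*
-**-
t=9: -*--
--**
*--*
-**-
t=10: -**-
-*--
*-**
-**-
t=11: -*--
--**
*--*
-**-
t=12: -*--
-***
-***
--*-
t=13: -*--
-***
-**-
---*
t=14: -*--
-**-
-*-*
----
t=15: *-*-
--*-
-*-*
----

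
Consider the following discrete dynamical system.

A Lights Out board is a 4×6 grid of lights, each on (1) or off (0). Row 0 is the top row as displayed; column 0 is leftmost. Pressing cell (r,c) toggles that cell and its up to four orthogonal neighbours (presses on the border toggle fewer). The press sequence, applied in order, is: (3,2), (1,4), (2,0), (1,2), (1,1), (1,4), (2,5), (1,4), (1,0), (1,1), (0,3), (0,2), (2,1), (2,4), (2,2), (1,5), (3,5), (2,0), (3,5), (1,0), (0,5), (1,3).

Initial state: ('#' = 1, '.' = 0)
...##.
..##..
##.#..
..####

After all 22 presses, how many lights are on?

8

0) ...##.
..##..
##.#..
..####
1) ...##.
..##..
####..
.#..##
2) ...#..
..#.##
#####.
.#..##
3) ...#..
#.#.##
..###.
##..##
4) ..##..
##.###
...##.
##..##
5) .###..
..####
.#.##.
##..##
6) .####.
..#...
.#.#..
##..##
7) .####.
..#..#
.#.###
##..#.
8) .###..
..###.
.#.#.#
##..#.
9) ####..
#####.
##.#.#
##..#.
10) #.##..
...##.
#..#.#
##..#.
11) #...#.
....#.
#..#.#
##..#.
12) #####.
..#.#.
#..#.#
##..#.
13) #####.
.##.#.
.###.#
#...#.
14) #####.
.##...
.##.#.
#.....
15) #####.
.#....
...##.
#.#...
16) ######
.#..##
...###
#.#...
17) ######
.#..##
...##.
#.#.##
18) ######
##..##
##.##.
..#.##
19) ######
##..##
##.###
..#...
20) .#####
....##
.#.###
..#...
21) .###..
....#.
.#.###
..#...
22) .##...
..##..
.#..##
..#...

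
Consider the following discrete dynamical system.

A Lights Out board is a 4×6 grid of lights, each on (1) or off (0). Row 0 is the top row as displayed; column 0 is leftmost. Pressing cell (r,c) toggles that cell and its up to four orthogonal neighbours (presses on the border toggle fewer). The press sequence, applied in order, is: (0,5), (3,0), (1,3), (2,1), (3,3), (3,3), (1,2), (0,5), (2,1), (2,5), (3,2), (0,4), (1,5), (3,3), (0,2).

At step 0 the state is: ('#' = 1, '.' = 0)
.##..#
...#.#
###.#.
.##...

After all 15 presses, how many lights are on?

[0] .##..#
...#.#
###.#.
.##...
[1] .##.#.
...#..
###.#.
.##...
[2] .##.#.
...#..
.##.#.
#.#...
[3] .####.
..#.#.
.####.
#.#...
[4] .####.
.##.#.
#..##.
###...
[5] .####.
.##.#.
#...#.
##.##.
[6] .####.
.##.#.
#..##.
###...
[7] .#.##.
...##.
#.###.
###...
[8] .#.#.#
...###
#.###.
###...
[9] .#.#.#
.#.###
.#.##.
#.#...
[10] .#.#.#
.#.##.
.#.#.#
#.#..#
[11] .#.#.#
.#.##.
.###.#
##.#.#
[12] .#..#.
.#.#..
.###.#
##.#.#
[13] .#..##
.#.###
.###..
##.#.#
[14] .#..##
.#.###
.##...
###.##
[15] ..####
.#####
.##...
###.##

16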